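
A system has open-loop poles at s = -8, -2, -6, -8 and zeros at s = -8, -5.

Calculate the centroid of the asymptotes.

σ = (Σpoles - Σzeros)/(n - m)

σ = (Σpoles - Σzeros)/(n - m) = (-24 - (-13))/(4 - 2) = -11/2 = -5.5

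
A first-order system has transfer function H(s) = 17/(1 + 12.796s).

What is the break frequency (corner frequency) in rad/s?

Corner frequency = 1/τ = 1/12.796 = 0.078 rad/s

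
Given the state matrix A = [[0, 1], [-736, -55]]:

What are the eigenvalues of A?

det(A - λI) = λ² - (-55)λ + 736 = (λ - (-32))(λ - (-23)). Eigenvalues: -32, -23.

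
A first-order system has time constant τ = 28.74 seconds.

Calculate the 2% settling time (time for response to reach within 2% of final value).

For first-order system, 2% settling time ≈ 4τ = 4 × 28.74 = 114.96 s.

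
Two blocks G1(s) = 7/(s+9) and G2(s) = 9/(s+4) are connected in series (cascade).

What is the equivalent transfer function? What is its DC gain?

Series: multiply transfer functions. G_eq = 7/(s+9) × 9/(s+4) = 63/((s+9)(s+4)). DC gain = 63/(9×4) = 1.75.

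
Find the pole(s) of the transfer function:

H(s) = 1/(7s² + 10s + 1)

Discriminant = 10² - 4×7×1 = 100 - 28 = 72 > 0, so two distinct real poles. Using quadratic formula: s = (-10 ± √72)/(2×7) = (-10 ± √72)/14, with √72 ≈ 8.4853. s₁ ≈ -0.1082, s₂ ≈ -1.3204. Poles: s₁ = -0.1082, s₂ = -1.3204.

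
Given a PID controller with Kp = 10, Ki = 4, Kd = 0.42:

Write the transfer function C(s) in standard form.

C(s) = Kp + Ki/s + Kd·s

Substituting values: C(s) = 10 + 4/s + 0.42s = (0.42s² + 10s + 4)/s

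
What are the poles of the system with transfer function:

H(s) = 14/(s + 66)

Pole is where denominator = 0: s + 66 = 0, so s = -66.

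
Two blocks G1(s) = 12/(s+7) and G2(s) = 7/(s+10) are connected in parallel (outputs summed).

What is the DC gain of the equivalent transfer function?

Parallel: G_eq = G1 + G2. DC gain = G1(0) + G2(0) = 12/7 + 7/10 = 1.7143 + 0.7 = 2.4143.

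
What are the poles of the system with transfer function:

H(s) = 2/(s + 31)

Pole is where denominator = 0: s + 31 = 0, so s = -31.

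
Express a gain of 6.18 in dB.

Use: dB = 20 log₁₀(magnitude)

dB = 20 log₁₀(6.18) = 15.8 dB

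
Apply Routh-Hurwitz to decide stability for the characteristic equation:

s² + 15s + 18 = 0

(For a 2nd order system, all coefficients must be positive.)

Coefficients: 1, 15, 18. All positive, so system is stable.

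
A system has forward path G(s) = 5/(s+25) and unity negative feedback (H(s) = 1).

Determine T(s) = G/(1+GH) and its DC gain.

T(s) = G/(1+GH) = [5/(s+25)] / [1 + 5/(s+25)] = 5/(s+25+5) = 5/(s+30). DC gain = 5/30 = 0.1667.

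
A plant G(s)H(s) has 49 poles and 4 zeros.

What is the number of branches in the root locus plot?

Root locus has n branches where n = number of poles = 49.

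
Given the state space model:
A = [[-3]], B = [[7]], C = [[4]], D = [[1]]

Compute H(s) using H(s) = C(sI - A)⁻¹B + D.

(sI - A)⁻¹ = 1/(s + 3). H(s) = 4×7/(s + 3) + 1 = (s + 31)/(s + 3).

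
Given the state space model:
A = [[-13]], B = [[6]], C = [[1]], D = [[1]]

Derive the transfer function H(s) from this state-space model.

(sI - A)⁻¹ = 1/(s + 13). H(s) = 1×6/(s + 13) + 1 = (s + 19)/(s + 13).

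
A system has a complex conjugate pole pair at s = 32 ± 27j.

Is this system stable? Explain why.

Real part of poles is 32 (> 0, right half-plane). Unstable.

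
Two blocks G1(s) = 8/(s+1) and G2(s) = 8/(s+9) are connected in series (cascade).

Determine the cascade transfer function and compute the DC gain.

Series: multiply transfer functions. G_eq = 8/(s+1) × 8/(s+9) = 64/((s+1)(s+9)). DC gain = 64/(1×9) = 7.1111.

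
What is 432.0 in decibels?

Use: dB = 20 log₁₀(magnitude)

dB = 20 log₁₀(432.0) = 52.7 dB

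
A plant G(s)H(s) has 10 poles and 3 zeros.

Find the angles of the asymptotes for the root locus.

n - m = 10 - 3 = 7. Angles: θk = (2k + 1)·180°/7 = 25.71°, 77.14°, 128.57°, 180°, 231.43°, 282.86°, 334.29°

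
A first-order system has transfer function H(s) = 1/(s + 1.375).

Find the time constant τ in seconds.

For H(s) = 1/(s + 1/τ), the pole is at -1/τ = -1.375, so τ = 1/1.375 = 0.7273 s.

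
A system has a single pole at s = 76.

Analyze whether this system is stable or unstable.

Pole at s = 76 is in the right half-plane. Unstable.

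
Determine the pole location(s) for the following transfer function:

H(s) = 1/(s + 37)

Pole is where denominator = 0: s + 37 = 0, so s = -37.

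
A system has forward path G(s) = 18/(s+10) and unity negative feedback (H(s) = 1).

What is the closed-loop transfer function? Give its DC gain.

T(s) = G/(1+GH) = [18/(s+10)] / [1 + 18/(s+10)] = 18/(s+10+18) = 18/(s+28). DC gain = 18/28 = 0.6429.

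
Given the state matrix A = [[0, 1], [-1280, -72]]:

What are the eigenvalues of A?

det(A - λI) = λ² - (-72)λ + 1280 = (λ - (-32))(λ - (-40)). Eigenvalues: -32, -40.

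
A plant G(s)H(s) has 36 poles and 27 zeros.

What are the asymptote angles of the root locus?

n - m = 36 - 27 = 9. Angles: θk = (2k + 1)·180°/9 = 20°, 60°, 100°, 140°, 180°, 220°, 260°, 300°, 340°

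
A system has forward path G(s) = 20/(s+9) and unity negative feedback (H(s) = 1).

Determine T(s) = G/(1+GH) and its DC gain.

T(s) = G/(1+GH) = [20/(s+9)] / [1 + 20/(s+9)] = 20/(s+9+20) = 20/(s+29). DC gain = 20/29 = 0.6897.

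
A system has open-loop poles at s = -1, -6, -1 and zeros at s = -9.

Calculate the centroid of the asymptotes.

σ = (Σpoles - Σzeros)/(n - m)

σ = (Σpoles - Σzeros)/(n - m) = (-8 - (-9))/(3 - 1) = 1/2 = 0.5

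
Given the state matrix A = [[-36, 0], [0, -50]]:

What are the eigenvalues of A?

For diagonal matrix, eigenvalues are diagonal entries: λ₁ = -36, λ₂ = -50.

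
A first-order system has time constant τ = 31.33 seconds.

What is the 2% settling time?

For first-order system, 2% settling time ≈ 4τ = 4 × 31.33 = 125.32 s.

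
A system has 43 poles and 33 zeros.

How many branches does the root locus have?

Root locus has n branches where n = number of poles = 43.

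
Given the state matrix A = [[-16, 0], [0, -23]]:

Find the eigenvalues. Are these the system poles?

For diagonal matrix, eigenvalues are diagonal entries: λ₁ = -16, λ₂ = -23. Eigenvalues of A = system poles.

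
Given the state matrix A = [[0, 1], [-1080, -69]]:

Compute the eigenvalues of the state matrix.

det(A - λI) = λ² - (-69)λ + 1080 = (λ - (-24))(λ - (-45)). Eigenvalues: -24, -45.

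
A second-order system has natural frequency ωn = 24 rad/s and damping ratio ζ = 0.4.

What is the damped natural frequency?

ωd = ωn√(1 - ζ²) = 24√(1 - 0.4²) = 22.0 rad/s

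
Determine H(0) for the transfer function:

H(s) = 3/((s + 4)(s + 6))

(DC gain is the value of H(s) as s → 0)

DC gain = H(0) = 3/(4 × 6) = 3/24 = 0.125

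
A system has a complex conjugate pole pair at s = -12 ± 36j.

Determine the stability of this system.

Real part of poles is -12 (< 0, left half-plane). Stable.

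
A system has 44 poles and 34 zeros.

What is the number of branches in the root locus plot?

Root locus has n branches where n = number of poles = 44.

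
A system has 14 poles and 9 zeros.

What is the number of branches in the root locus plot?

Root locus has n branches where n = number of poles = 14.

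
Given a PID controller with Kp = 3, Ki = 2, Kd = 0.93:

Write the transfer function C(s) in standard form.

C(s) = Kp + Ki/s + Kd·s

Substituting values: C(s) = 3 + 2/s + 0.93s = (0.93s² + 3s + 2)/s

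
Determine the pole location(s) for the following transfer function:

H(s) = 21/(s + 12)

Pole is where denominator = 0: s + 12 = 0, so s = -12.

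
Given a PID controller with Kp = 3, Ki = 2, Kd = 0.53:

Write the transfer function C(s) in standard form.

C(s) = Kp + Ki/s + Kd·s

Substituting values: C(s) = 3 + 2/s + 0.53s = (0.53s² + 3s + 2)/s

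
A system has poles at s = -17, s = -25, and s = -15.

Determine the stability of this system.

All poles are in the left half-plane. System is stable.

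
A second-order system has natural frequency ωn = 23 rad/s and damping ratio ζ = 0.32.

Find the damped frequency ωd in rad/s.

ωd = ωn√(1 - ζ²) = 23√(1 - 0.32²) = 21.79 rad/s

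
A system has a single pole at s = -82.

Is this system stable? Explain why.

Pole at s = -82 is in the left half-plane. Stable.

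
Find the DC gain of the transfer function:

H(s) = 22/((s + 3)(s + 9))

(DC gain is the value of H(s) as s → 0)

DC gain = H(0) = 22/(3 × 9) = 22/27 = 0.8148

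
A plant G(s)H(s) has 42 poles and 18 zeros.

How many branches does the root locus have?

Root locus has n branches where n = number of poles = 42.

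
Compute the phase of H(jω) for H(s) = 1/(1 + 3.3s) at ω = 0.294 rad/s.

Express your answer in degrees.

Phase = -arctan(ωτ) = -arctan(0.294 × 3.3) = -44.1°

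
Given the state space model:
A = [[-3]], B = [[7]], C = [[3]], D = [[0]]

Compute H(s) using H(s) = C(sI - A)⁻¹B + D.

(sI - A)⁻¹ = 1/(s + 3). H(s) = 3 × 7/(s + 3) + 0 = 21/(s + 3).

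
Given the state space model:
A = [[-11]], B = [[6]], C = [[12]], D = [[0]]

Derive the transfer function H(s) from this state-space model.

(sI - A)⁻¹ = 1/(s + 11). H(s) = 12 × 6/(s + 11) + 0 = 72/(s + 11).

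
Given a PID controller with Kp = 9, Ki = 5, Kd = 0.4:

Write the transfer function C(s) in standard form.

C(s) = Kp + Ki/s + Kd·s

Substituting values: C(s) = 9 + 5/s + 0.4s = (0.4s² + 9s + 5)/s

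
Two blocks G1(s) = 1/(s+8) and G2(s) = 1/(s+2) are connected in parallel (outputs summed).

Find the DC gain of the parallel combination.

Parallel: G_eq = G1 + G2. DC gain = G1(0) + G2(0) = 1/8 + 1/2 = 0.125 + 0.5 = 0.625.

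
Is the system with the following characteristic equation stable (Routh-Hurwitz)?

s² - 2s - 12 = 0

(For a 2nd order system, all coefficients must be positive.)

Coefficients: 1, -2, -12. b=-2, c=-12 not positive, so system is unstable.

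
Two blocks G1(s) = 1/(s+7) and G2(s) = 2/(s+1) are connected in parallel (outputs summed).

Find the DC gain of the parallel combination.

Parallel: G_eq = G1 + G2. DC gain = G1(0) + G2(0) = 1/7 + 2/1 = 0.1429 + 2 = 2.1429.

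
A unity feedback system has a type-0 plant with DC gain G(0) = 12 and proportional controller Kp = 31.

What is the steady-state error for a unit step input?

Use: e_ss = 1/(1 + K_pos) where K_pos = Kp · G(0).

K_pos = Kp · G(0) = 31 × 12 = 372. e_ss = 1/(1 + 372) = 0.0027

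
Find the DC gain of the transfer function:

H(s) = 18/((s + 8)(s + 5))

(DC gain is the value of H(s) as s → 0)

DC gain = H(0) = 18/(8 × 5) = 18/40 = 0.45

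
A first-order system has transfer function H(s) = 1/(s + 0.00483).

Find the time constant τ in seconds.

For H(s) = 1/(s + 1/τ), the pole is at -1/τ = -0.00483, so τ = 1/0.00483 = 207 s.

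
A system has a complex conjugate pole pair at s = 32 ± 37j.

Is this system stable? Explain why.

Real part of poles is 32 (> 0, right half-plane). Unstable.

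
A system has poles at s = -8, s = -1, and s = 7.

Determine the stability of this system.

Pole(s) at s = 7 are not in the left half-plane. System is unstable.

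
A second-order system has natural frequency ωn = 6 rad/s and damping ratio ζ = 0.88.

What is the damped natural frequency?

ωd = ωn√(1 - ζ²) = 6√(1 - 0.88²) = 2.85 rad/s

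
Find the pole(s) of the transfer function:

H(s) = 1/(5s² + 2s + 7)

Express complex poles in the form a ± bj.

Discriminant = 2² - 4×5×7 = 4 - 140 = -136 < 0, so the poles are a complex conjugate pair s = (-2 ± j√136)/(2×5). Real part = -2/(2×5) = -2/10 = -0.2; imaginary part = ±√136/(2×5) ≈ 1.1662. Poles: s = -0.2 ± 1.1662j.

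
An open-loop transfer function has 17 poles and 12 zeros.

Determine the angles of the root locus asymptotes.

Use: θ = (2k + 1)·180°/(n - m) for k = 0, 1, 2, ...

n - m = 17 - 12 = 5. Angles: θk = (2k + 1)·180°/5 = 36°, 108°, 180°, 252°, 324°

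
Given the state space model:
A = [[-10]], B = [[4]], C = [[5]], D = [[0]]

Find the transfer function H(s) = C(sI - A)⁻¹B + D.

(sI - A)⁻¹ = 1/(s + 10). H(s) = 5 × 4/(s + 10) + 0 = 20/(s + 10).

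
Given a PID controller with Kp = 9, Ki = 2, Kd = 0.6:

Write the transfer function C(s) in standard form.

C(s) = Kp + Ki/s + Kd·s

Substituting values: C(s) = 9 + 2/s + 0.6s = (0.6s² + 9s + 2)/s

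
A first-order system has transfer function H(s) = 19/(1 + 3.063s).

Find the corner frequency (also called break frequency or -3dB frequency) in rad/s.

Corner frequency = 1/τ = 1/3.063 = 0.326 rad/s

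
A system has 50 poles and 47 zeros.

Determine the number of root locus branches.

Root locus has n branches where n = number of poles = 50.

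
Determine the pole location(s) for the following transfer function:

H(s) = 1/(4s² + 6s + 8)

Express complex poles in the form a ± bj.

Discriminant = 6² - 4×4×8 = 36 - 128 = -92 < 0, so the poles are a complex conjugate pair s = (-6 ± j√92)/(2×4). Real part = -6/(2×4) = -6/8 = -0.75; imaginary part = ±√92/(2×4) ≈ 1.1990. Poles: s = -0.75 ± 1.1990j.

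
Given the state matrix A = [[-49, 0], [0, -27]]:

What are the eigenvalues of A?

For diagonal matrix, eigenvalues are diagonal entries: λ₁ = -49, λ₂ = -27.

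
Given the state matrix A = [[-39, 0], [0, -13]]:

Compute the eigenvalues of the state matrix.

For diagonal matrix, eigenvalues are diagonal entries: λ₁ = -39, λ₂ = -13.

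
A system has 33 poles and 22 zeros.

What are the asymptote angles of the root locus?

n - m = 33 - 22 = 11. Angles: θk = (2k + 1)·180°/11 = 16.36°, 49.09°, 81.82°, 114.55°, 147.27°, 180°, 212.73°, 245.45°, 278.18°, 310.91°, 343.64°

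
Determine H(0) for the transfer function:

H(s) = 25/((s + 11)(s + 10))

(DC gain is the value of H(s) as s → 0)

DC gain = H(0) = 25/(11 × 10) = 25/110 = 0.2273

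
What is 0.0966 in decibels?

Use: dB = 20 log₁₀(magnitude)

dB = 20 log₁₀(0.0966) = -20.3 dB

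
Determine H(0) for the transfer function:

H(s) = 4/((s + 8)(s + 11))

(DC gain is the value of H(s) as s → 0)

DC gain = H(0) = 4/(8 × 11) = 4/88 = 0.0455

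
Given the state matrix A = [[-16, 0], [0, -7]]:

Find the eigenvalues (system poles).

For diagonal matrix, eigenvalues are diagonal entries: λ₁ = -16, λ₂ = -7.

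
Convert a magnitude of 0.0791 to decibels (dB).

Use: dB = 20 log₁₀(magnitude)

dB = 20 log₁₀(0.0791) = -22.0 dB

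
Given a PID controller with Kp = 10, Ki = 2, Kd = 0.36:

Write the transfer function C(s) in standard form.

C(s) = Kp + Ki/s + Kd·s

Substituting values: C(s) = 10 + 2/s + 0.36s = (0.36s² + 10s + 2)/s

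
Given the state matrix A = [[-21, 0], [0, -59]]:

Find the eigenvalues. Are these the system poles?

For diagonal matrix, eigenvalues are diagonal entries: λ₁ = -21, λ₂ = -59. Eigenvalues of A = system poles.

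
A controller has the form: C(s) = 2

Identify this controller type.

This is a Proportional (P) controller.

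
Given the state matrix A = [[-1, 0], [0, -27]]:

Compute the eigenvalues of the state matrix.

For diagonal matrix, eigenvalues are diagonal entries: λ₁ = -1, λ₂ = -27.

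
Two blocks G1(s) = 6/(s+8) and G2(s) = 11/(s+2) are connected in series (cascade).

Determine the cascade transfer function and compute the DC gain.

Series: multiply transfer functions. G_eq = 6/(s+8) × 11/(s+2) = 66/((s+8)(s+2)). DC gain = 66/(8×2) = 4.125.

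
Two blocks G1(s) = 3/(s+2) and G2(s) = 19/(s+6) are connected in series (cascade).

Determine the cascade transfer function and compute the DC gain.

Series: multiply transfer functions. G_eq = 3/(s+2) × 19/(s+6) = 57/((s+2)(s+6)). DC gain = 57/(2×6) = 4.75.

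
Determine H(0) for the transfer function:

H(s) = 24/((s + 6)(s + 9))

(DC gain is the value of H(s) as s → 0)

DC gain = H(0) = 24/(6 × 9) = 24/54 = 0.4444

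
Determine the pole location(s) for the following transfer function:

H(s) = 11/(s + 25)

Pole is where denominator = 0: s + 25 = 0, so s = -25.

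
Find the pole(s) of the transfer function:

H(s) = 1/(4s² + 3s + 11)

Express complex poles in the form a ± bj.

Discriminant = 3² - 4×4×11 = 9 - 176 = -167 < 0, so the poles are a complex conjugate pair s = (-3 ± j√167)/(2×4). Real part = -3/(2×4) = -3/8 = -0.375; imaginary part = ±√167/(2×4) ≈ 1.6154. Poles: s = -0.375 ± 1.6154j.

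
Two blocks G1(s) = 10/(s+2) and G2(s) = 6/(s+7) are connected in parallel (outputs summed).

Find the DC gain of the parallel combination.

Parallel: G_eq = G1 + G2. DC gain = G1(0) + G2(0) = 10/2 + 6/7 = 5 + 0.8571 = 5.8571.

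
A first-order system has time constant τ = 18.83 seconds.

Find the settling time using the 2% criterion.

For first-order system, 2% settling time ≈ 4τ = 4 × 18.83 = 75.32 s.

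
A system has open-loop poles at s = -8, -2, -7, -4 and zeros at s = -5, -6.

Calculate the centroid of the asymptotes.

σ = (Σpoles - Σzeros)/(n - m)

σ = (Σpoles - Σzeros)/(n - m) = (-21 - (-11))/(4 - 2) = -10/2 = -5.0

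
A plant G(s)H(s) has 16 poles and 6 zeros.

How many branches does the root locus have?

Root locus has n branches where n = number of poles = 16.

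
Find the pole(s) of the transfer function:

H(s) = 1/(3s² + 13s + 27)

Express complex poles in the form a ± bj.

Discriminant = 13² - 4×3×27 = 169 - 324 = -155 < 0, so the poles are a complex conjugate pair s = (-13 ± j√155)/(2×3). Real part = -13/(2×3) = -13/6 ≈ -2.1667; imaginary part = ±√155/(2×3) ≈ 2.0750. Poles: s = -2.1667 ± 2.0750j.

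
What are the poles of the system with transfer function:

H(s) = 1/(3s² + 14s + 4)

Discriminant = 14² - 4×3×4 = 196 - 48 = 148 > 0, so two distinct real poles. Using quadratic formula: s = (-14 ± √148)/(2×3) = (-14 ± √148)/6, with √148 ≈ 12.1655. s₁ ≈ -0.3057, s₂ ≈ -4.3609. Poles: s₁ = -0.3057, s₂ = -4.3609.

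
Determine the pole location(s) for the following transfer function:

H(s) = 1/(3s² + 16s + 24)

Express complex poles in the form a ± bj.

Discriminant = 16² - 4×3×24 = 256 - 288 = -32 < 0, so the poles are a complex conjugate pair s = (-16 ± j√32)/(2×3). Real part = -16/(2×3) = -16/6 ≈ -2.6667; imaginary part = ±√32/(2×3) ≈ 0.9428. Poles: s = -2.6667 ± 0.9428j.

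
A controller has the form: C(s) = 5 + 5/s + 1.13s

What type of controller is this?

This is a Proportional-Integral-Derivative (PID) controller.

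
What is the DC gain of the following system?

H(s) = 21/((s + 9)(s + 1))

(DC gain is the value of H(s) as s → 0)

DC gain = H(0) = 21/(9 × 1) = 21/9 = 2.3333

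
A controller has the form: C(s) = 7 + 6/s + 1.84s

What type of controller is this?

This is a Proportional-Integral-Derivative (PID) controller.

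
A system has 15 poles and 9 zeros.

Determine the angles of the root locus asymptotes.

n - m = 15 - 9 = 6. Angles: θk = (2k + 1)·180°/6 = 30°, 90°, 150°, 210°, 270°, 330°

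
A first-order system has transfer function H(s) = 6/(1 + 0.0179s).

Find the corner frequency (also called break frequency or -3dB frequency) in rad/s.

Corner frequency = 1/τ = 1/0.0179 = 55.866 rad/s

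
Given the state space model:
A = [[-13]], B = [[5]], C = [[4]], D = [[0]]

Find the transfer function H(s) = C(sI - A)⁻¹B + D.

(sI - A)⁻¹ = 1/(s + 13). H(s) = 4 × 5/(s + 13) + 0 = 20/(s + 13).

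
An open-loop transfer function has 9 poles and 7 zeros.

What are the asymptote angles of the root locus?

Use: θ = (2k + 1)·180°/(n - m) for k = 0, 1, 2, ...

n - m = 9 - 7 = 2. Angles: θk = (2k + 1)·180°/2 = 90°, 270°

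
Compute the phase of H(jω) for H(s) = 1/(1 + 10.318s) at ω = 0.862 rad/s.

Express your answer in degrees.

Phase = -arctan(ωτ) = -arctan(0.862 × 10.318) = -83.6°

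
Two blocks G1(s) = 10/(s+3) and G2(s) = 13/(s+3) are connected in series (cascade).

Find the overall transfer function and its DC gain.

Series: multiply transfer functions. G_eq = 10/(s+3) × 13/(s+3) = 130/((s+3)(s+3)). DC gain = 130/(3×3) = 14.4444.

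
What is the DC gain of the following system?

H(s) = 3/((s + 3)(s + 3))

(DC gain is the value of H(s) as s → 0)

DC gain = H(0) = 3/(3 × 3) = 3/9 = 0.3333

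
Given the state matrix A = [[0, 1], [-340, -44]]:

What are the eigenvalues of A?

det(A - λI) = λ² - (-44)λ + 340 = (λ - (-10))(λ - (-34)). Eigenvalues: -10, -34.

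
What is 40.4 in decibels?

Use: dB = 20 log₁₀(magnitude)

dB = 20 log₁₀(40.4) = 32.1 dB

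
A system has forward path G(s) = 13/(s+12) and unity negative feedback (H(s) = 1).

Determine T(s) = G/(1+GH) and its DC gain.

T(s) = G/(1+GH) = [13/(s+12)] / [1 + 13/(s+12)] = 13/(s+12+13) = 13/(s+25). DC gain = 13/25 = 0.52.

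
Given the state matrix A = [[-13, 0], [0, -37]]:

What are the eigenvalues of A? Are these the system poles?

For diagonal matrix, eigenvalues are diagonal entries: λ₁ = -13, λ₂ = -37. Eigenvalues of A = system poles.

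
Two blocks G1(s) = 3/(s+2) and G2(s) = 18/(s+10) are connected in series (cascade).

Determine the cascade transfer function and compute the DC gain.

Series: multiply transfer functions. G_eq = 3/(s+2) × 18/(s+10) = 54/((s+2)(s+10)). DC gain = 54/(2×10) = 2.7.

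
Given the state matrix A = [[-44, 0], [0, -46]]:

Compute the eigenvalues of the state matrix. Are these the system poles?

For diagonal matrix, eigenvalues are diagonal entries: λ₁ = -44, λ₂ = -46. Eigenvalues of A = system poles.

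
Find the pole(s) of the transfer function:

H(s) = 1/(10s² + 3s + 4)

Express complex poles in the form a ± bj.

Discriminant = 3² - 4×10×4 = 9 - 160 = -151 < 0, so the poles are a complex conjugate pair s = (-3 ± j√151)/(2×10). Real part = -3/(2×10) = -3/20 = -0.15; imaginary part = ±√151/(2×10) ≈ 0.6144. Poles: s = -0.15 ± 0.6144j.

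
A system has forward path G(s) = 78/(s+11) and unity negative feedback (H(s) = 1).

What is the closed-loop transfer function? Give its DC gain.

T(s) = G/(1+GH) = [78/(s+11)] / [1 + 78/(s+11)] = 78/(s+11+78) = 78/(s+89). DC gain = 78/89 = 0.8764.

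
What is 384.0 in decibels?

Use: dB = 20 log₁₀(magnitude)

dB = 20 log₁₀(384.0) = 51.7 dB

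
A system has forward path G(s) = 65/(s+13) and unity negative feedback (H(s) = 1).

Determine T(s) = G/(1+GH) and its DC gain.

T(s) = G/(1+GH) = [65/(s+13)] / [1 + 65/(s+13)] = 65/(s+13+65) = 65/(s+78). DC gain = 65/78 = 0.8333.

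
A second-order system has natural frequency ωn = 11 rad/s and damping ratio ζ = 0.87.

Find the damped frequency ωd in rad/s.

ωd = ωn√(1 - ζ²) = 11√(1 - 0.87²) = 5.42 rad/s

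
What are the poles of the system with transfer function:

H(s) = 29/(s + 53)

Pole is where denominator = 0: s + 53 = 0, so s = -53.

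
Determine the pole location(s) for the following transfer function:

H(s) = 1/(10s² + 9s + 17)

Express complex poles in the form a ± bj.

Discriminant = 9² - 4×10×17 = 81 - 680 = -599 < 0, so the poles are a complex conjugate pair s = (-9 ± j√599)/(2×10). Real part = -9/(2×10) = -9/20 = -0.45; imaginary part = ±√599/(2×10) ≈ 1.2237. Poles: s = -0.45 ± 1.2237j.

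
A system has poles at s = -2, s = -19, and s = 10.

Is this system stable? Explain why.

Pole(s) at s = 10 are not in the left half-plane. System is unstable.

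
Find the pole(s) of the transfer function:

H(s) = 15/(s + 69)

Pole is where denominator = 0: s + 69 = 0, so s = -69.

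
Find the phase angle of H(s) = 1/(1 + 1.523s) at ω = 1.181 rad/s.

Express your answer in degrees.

Phase = -arctan(ωτ) = -arctan(1.181 × 1.523) = -60.9°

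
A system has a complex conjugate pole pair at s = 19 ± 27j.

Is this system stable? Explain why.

Real part of poles is 19 (> 0, right half-plane). Unstable.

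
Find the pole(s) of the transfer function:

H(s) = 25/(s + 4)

Pole is where denominator = 0: s + 4 = 0, so s = -4.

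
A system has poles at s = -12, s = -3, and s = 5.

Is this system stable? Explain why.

Pole(s) at s = 5 are not in the left half-plane. System is unstable.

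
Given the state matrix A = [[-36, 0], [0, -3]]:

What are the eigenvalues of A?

For diagonal matrix, eigenvalues are diagonal entries: λ₁ = -36, λ₂ = -3.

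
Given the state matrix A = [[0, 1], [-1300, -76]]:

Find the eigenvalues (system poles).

det(A - λI) = λ² - (-76)λ + 1300 = (λ - (-50))(λ - (-26)). Eigenvalues: -50, -26.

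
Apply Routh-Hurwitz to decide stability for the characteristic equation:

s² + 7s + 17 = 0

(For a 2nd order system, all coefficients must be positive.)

Coefficients: 1, 7, 17. All positive, so system is stable.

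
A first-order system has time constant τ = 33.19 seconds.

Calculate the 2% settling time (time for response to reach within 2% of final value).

For first-order system, 2% settling time ≈ 4τ = 4 × 33.19 = 132.76 s.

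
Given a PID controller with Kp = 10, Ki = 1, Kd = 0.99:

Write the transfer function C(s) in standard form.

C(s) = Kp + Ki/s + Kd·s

Substituting values: C(s) = 10 + 1/s + 0.99s = (0.99s² + 10s + 1)/s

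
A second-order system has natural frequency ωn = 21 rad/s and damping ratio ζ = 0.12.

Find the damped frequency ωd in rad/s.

ωd = ωn√(1 - ζ²) = 21√(1 - 0.12²) = 20.85 rad/s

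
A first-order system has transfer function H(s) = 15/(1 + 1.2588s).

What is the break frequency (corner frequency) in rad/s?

Corner frequency = 1/τ = 1/1.2588 = 0.794 rad/s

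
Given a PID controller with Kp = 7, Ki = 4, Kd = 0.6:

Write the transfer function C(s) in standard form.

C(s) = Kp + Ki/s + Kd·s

Substituting values: C(s) = 7 + 4/s + 0.6s = (0.6s² + 7s + 4)/s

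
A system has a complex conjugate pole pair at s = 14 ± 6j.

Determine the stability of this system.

Real part of poles is 14 (> 0, right half-plane). Unstable.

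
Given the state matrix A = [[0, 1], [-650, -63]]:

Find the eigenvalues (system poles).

det(A - λI) = λ² - (-63)λ + 650 = (λ - (-50))(λ - (-13)). Eigenvalues: -50, -13.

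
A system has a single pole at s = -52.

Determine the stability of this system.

Pole at s = -52 is in the left half-plane. Stable.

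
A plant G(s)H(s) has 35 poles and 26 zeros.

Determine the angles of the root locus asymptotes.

n - m = 35 - 26 = 9. Angles: θk = (2k + 1)·180°/9 = 20°, 60°, 100°, 140°, 180°, 220°, 260°, 300°, 340°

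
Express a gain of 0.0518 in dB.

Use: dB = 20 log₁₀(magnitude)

dB = 20 log₁₀(0.0518) = -25.7 dB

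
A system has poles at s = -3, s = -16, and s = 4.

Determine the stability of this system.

Pole(s) at s = 4 are not in the left half-plane. System is unstable.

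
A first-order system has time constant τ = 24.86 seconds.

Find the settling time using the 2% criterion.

For first-order system, 2% settling time ≈ 4τ = 4 × 24.86 = 99.44 s.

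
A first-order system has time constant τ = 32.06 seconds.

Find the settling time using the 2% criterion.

For first-order system, 2% settling time ≈ 4τ = 4 × 32.06 = 128.24 s.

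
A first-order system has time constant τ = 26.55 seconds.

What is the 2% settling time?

For first-order system, 2% settling time ≈ 4τ = 4 × 26.55 = 106.2 s.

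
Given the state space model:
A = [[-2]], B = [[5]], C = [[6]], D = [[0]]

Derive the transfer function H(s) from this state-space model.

(sI - A)⁻¹ = 1/(s + 2). H(s) = 6 × 5/(s + 2) + 0 = 30/(s + 2).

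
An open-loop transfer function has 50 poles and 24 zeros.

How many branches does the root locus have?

Root locus has n branches where n = number of poles = 50.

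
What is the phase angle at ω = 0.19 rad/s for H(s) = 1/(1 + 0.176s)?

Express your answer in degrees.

Phase = -arctan(ωτ) = -arctan(0.19 × 0.176) = -1.9°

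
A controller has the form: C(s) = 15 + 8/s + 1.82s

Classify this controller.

This is a Proportional-Integral-Derivative (PID) controller.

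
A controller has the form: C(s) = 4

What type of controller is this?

This is a Proportional (P) controller.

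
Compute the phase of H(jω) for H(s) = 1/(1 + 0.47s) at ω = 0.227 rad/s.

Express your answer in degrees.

Phase = -arctan(ωτ) = -arctan(0.227 × 0.47) = -6.1°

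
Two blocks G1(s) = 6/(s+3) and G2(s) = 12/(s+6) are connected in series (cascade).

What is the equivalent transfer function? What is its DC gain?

Series: multiply transfer functions. G_eq = 6/(s+3) × 12/(s+6) = 72/((s+3)(s+6)). DC gain = 72/(3×6) = 4.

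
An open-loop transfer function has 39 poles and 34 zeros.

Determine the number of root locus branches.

Root locus has n branches where n = number of poles = 39.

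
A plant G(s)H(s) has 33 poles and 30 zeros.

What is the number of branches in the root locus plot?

Root locus has n branches where n = number of poles = 33.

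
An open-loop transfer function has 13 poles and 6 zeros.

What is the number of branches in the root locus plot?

Root locus has n branches where n = number of poles = 13.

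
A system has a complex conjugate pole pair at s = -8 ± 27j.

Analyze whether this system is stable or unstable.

Real part of poles is -8 (< 0, left half-plane). Stable.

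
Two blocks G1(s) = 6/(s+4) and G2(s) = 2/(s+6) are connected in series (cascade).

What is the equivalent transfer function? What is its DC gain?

Series: multiply transfer functions. G_eq = 6/(s+4) × 2/(s+6) = 12/((s+4)(s+6)). DC gain = 12/(4×6) = 0.5.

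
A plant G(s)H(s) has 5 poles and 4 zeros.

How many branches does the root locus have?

Root locus has n branches where n = number of poles = 5.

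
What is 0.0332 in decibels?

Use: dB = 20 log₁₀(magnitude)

dB = 20 log₁₀(0.0332) = -29.6 dB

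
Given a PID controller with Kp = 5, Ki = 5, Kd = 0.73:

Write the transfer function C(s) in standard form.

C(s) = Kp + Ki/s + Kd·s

Substituting values: C(s) = 5 + 5/s + 0.73s = (0.73s² + 5s + 5)/s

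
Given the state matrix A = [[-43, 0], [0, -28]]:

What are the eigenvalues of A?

For diagonal matrix, eigenvalues are diagonal entries: λ₁ = -43, λ₂ = -28.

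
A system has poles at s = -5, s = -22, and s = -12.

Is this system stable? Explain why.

All poles are in the left half-plane. System is stable.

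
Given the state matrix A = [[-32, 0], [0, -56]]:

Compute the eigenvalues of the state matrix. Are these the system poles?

For diagonal matrix, eigenvalues are diagonal entries: λ₁ = -32, λ₂ = -56. Eigenvalues of A = system poles.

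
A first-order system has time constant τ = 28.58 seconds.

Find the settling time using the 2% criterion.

For first-order system, 2% settling time ≈ 4τ = 4 × 28.58 = 114.32 s.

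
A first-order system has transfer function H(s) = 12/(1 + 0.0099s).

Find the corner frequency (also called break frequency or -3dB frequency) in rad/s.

Corner frequency = 1/τ = 1/0.0099 = 101.01 rad/s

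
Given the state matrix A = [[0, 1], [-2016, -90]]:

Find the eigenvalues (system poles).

det(A - λI) = λ² - (-90)λ + 2016 = (λ - (-42))(λ - (-48)). Eigenvalues: -42, -48.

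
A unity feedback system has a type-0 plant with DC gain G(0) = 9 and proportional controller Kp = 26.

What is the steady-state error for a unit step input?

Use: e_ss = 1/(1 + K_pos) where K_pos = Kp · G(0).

K_pos = Kp · G(0) = 26 × 9 = 234. e_ss = 1/(1 + 234) = 0.0043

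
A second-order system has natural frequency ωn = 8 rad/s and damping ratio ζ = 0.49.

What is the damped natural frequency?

ωd = ωn√(1 - ζ²) = 8√(1 - 0.49²) = 6.97 rad/s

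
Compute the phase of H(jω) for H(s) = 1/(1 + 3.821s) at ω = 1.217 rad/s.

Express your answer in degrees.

Phase = -arctan(ωτ) = -arctan(1.217 × 3.821) = -77.9°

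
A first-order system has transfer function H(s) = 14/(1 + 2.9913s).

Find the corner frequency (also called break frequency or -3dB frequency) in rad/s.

Corner frequency = 1/τ = 1/2.9913 = 0.334 rad/s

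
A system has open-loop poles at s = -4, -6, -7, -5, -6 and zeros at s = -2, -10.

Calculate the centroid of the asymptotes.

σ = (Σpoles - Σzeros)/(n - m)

σ = (Σpoles - Σzeros)/(n - m) = (-28 - (-12))/(5 - 2) = -16/3 = -5.33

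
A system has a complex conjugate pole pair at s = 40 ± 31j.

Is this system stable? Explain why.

Real part of poles is 40 (> 0, right half-plane). Unstable.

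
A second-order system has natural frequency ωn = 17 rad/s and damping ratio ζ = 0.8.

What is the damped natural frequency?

ωd = ωn√(1 - ζ²) = 17√(1 - 0.8²) = 10.2 rad/s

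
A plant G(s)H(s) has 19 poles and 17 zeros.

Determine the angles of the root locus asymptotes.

n - m = 19 - 17 = 2. Angles: θk = (2k + 1)·180°/2 = 90°, 270°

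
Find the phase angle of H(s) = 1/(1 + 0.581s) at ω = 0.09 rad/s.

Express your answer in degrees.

Phase = -arctan(ωτ) = -arctan(0.09 × 0.581) = -3.0°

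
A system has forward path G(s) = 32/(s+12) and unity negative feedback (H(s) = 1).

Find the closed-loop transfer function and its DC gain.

T(s) = G/(1+GH) = [32/(s+12)] / [1 + 32/(s+12)] = 32/(s+12+32) = 32/(s+44). DC gain = 32/44 = 0.7273.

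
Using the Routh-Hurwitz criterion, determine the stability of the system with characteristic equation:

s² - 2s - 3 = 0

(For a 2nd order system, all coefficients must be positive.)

Coefficients: 1, -2, -3. b=-2, c=-3 not positive, so system is unstable.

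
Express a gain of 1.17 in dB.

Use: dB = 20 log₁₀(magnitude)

dB = 20 log₁₀(1.17) = 1.4 dB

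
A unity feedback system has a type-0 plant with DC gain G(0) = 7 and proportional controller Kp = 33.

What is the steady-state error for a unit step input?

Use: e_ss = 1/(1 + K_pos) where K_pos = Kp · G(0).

K_pos = Kp · G(0) = 33 × 7 = 231. e_ss = 1/(1 + 231) = 0.0043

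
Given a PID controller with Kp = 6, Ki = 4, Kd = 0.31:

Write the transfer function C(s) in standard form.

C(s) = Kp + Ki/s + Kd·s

Substituting values: C(s) = 6 + 4/s + 0.31s = (0.31s² + 6s + 4)/s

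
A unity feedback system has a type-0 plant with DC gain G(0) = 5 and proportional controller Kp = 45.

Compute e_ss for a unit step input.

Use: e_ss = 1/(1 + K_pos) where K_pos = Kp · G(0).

K_pos = Kp · G(0) = 45 × 5 = 225. e_ss = 1/(1 + 225) = 0.0044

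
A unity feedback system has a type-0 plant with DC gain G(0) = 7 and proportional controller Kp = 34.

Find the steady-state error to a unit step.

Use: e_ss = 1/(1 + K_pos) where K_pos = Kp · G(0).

K_pos = Kp · G(0) = 34 × 7 = 238. e_ss = 1/(1 + 238) = 0.0042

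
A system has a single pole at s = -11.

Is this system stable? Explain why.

Pole at s = -11 is in the left half-plane. Stable.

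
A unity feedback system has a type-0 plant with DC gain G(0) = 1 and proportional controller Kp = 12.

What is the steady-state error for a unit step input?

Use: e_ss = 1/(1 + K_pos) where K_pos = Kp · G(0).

K_pos = Kp · G(0) = 12 × 1 = 12. e_ss = 1/(1 + 12) = 0.0769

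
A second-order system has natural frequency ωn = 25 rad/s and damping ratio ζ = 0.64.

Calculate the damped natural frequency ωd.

ωd = ωn√(1 - ζ²) = 25√(1 - 0.64²) = 19.21 rad/s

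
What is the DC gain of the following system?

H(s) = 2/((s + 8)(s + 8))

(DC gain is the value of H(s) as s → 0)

DC gain = H(0) = 2/(8 × 8) = 2/64 = 0.03125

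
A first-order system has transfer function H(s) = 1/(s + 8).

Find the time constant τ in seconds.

For H(s) = 1/(s + 1/τ), the pole is at -1/τ = -8, so τ = 1/8 = 0.125 s.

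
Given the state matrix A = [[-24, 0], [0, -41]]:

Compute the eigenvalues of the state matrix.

For diagonal matrix, eigenvalues are diagonal entries: λ₁ = -24, λ₂ = -41.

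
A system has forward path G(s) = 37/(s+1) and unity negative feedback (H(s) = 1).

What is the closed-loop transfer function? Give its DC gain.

T(s) = G/(1+GH) = [37/(s+1)] / [1 + 37/(s+1)] = 37/(s+1+37) = 37/(s+38). DC gain = 37/38 = 0.9737.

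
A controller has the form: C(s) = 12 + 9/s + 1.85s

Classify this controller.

This is a Proportional-Integral-Derivative (PID) controller.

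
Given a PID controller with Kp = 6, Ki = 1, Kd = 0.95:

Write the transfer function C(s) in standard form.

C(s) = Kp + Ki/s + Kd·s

Substituting values: C(s) = 6 + 1/s + 0.95s = (0.95s² + 6s + 1)/s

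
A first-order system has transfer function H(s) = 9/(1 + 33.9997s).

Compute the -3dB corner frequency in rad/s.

Corner frequency = 1/τ = 1/33.9997 = 0.029 rad/s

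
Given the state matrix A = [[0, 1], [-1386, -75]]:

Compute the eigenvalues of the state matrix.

det(A - λI) = λ² - (-75)λ + 1386 = (λ - (-42))(λ - (-33)). Eigenvalues: -42, -33.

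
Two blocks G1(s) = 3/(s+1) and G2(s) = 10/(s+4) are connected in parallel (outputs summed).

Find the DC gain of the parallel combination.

Parallel: G_eq = G1 + G2. DC gain = G1(0) + G2(0) = 3/1 + 10/4 = 3 + 2.5 = 5.5.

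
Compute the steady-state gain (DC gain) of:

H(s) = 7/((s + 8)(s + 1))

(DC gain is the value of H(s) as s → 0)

DC gain = H(0) = 7/(8 × 1) = 7/8 = 0.875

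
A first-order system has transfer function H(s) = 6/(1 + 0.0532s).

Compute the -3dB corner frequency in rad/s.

Corner frequency = 1/τ = 1/0.0532 = 18.797 rad/s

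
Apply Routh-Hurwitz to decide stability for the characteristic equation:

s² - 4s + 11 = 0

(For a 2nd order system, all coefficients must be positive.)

Coefficients: 1, -4, 11. b=-4 not positive, so system is unstable.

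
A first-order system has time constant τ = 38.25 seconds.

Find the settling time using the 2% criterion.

For first-order system, 2% settling time ≈ 4τ = 4 × 38.25 = 153.0 s.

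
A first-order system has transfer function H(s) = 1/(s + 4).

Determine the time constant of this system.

For H(s) = 1/(s + 1/τ), the pole is at -1/τ = -4, so τ = 1/4 = 0.25 s.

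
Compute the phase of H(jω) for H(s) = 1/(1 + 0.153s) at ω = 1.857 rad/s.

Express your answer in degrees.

Phase = -arctan(ωτ) = -arctan(1.857 × 0.153) = -15.9°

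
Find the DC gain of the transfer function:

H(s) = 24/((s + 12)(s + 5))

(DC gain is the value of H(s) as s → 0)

DC gain = H(0) = 24/(12 × 5) = 24/60 = 0.4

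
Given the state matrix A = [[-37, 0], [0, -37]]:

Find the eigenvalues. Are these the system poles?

For diagonal matrix, eigenvalues are diagonal entries: λ₁ = -37, λ₂ = -37. Eigenvalues of A = system poles.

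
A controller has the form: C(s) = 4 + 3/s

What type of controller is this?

This is a Proportional-Integral (PI) controller.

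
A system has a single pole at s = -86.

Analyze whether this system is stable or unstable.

Pole at s = -86 is in the left half-plane. Stable.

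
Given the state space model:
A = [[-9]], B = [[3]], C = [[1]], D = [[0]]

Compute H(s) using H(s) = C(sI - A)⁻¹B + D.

(sI - A)⁻¹ = 1/(s + 9). H(s) = 1 × 3/(s + 9) + 0 = 3/(s + 9).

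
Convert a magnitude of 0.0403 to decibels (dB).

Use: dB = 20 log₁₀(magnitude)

dB = 20 log₁₀(0.0403) = -27.9 dB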